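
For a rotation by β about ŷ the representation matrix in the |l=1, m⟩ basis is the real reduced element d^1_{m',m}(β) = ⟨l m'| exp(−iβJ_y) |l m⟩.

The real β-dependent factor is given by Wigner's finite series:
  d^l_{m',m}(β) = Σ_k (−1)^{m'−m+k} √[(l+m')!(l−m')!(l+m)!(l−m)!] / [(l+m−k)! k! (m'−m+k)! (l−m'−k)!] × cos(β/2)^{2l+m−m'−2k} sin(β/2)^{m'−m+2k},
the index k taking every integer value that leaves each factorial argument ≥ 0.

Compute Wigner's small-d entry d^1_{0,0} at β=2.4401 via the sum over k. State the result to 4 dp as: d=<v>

d=-0.7639

d^1_{0,0}(β=2.4401) via Wigner's sum:
Half-angle: c=0.343599, s=0.939117. N=√(1·1·1·1)=1.000000
Admissible k: 0..1 (factorial args all ≥0)
  k=0: (−1)^0·1.0000/(1)·0.3436^2·0.9391^0 = +0.118060
  k=1: (−1)^1·1.0000/(1)·0.3436^0·0.9391^2 = -0.881940
d^1_{0,0}(2.4401) = +0.118060 -0.881940 = -0.763880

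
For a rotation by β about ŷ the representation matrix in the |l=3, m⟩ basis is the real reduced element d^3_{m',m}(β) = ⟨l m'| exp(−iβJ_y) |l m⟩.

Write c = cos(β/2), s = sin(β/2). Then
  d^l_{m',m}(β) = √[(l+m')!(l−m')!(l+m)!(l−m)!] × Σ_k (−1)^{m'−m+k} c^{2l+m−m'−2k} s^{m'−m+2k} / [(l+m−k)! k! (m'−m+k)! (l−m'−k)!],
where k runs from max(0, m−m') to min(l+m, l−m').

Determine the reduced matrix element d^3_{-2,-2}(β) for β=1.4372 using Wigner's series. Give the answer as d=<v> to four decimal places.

d=-0.5138

d^3_{-2,-2}(β=1.4372) via Wigner's sum:
Half-angle: c=0.752728, s=0.658331. N=√(1·120·1·120)=120.000000
k∈{0,1} keeps every argument non-negative
  k=0: (−1)^0·120.0000/(120)·0.7527^6·0.6583^0 = +0.181898
  k=1: (−1)^1·120.0000/(24)·0.7527^4·0.6583^2 = -0.695684
d^3_{-2,-2}(1.4372) = +0.181898 -0.695684 = -0.513785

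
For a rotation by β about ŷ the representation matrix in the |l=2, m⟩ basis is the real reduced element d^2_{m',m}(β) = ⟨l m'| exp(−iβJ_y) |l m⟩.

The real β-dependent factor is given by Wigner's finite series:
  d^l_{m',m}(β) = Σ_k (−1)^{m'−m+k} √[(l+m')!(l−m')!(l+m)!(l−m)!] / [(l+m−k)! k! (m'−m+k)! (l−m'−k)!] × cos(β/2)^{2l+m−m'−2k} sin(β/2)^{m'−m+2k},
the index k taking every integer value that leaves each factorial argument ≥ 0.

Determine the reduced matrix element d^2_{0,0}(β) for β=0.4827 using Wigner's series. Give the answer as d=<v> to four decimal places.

d=0.6768

d^2_{0,0}(β=0.4827) via Wigner's sum:
With c≡cos(β/2)=0.971016 and s≡sin(β/2)=0.239014, N=[2·2·2·2]^{1/2}=4.000000
The bounds max(0,m−m')=0 and min(l+m,l−m')=2 give 3 terms
  k=0: (−1)^0·4.0000/(4)·0.9710^4·0.2390^0 = +0.889008
  k=1: (−1)^1·4.0000/(1)·0.9710^2·0.2390^2 = -0.215456
  k=2: (−1)^2·4.0000/(4)·0.9710^0·0.2390^4 = +0.003264
d^2_{0,0}(0.4827) = +0.889008 -0.215456 +0.003264 = +0.676816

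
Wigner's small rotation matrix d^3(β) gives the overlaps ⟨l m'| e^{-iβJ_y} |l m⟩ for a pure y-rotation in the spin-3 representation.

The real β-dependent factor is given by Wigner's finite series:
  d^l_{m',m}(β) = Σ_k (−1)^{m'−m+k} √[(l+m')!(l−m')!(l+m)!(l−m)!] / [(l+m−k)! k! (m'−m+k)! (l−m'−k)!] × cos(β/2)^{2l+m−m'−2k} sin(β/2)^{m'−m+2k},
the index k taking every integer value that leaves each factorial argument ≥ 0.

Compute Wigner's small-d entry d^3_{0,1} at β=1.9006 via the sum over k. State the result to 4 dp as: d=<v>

d^3_{0,1}(β=1.9006) via Wigner's sum:
Half-angle: c=0.581439, s=0.813590. N=√(6·6·24·2)=41.569219
k∈{1,2,3} keeps every argument non-negative
  k=1: (−1)^0·41.5692/(12)·0.5814^5·0.8136^1 = +0.187291
  k=2: (−1)^1·41.5692/(4)·0.5814^3·0.8136^3 = -1.100123
  k=3: (−1)^2·41.5692/(12)·0.5814^1·0.8136^5 = +0.717997
d^3_{0,1}(1.9006) = +0.187291 -1.100123 +0.717997 = -0.194835

d=-0.1948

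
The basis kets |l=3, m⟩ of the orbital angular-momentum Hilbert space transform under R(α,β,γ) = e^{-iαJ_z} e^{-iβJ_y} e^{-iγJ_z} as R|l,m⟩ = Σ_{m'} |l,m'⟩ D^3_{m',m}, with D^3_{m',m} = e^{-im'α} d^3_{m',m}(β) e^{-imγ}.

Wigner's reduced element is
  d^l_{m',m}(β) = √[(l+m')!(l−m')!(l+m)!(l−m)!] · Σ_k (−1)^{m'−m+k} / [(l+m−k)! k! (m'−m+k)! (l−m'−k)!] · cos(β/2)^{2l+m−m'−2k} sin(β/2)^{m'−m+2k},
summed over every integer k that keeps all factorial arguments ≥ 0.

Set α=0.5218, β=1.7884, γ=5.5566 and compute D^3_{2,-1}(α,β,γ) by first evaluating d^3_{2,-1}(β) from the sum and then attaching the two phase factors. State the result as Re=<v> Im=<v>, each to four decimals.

Re=0.0327 Im=0.1621

First d^3_{2,-1}(β=1.7884), then the phase factors e^{-i(2)α} and e^{-i(-1)γ}:
With c≡cos(β/2)=0.626143 and s≡sin(β/2)=0.779708, N=[120·1·2·24]^{1/2}=75.894664
k: max(0,(-1)−(2))=0 … min(3+(-1),3−(2))=1
  k=0: (−1)^3·75.8947/(12)·0.6261^3·0.7797^3 = -0.735947
  k=1: (−1)^4·75.8947/(24)·0.6261^1·0.7797^5 = +0.570604
d^3_{2,-1}(1.7884) = -0.735947 +0.570604 = -0.165344
Attach z-rotation phases: D = e^{-i(2)(0.5218)}·(-0.165344)·e^{-i(-1)(5.5566)} = +0.032750+0.162068i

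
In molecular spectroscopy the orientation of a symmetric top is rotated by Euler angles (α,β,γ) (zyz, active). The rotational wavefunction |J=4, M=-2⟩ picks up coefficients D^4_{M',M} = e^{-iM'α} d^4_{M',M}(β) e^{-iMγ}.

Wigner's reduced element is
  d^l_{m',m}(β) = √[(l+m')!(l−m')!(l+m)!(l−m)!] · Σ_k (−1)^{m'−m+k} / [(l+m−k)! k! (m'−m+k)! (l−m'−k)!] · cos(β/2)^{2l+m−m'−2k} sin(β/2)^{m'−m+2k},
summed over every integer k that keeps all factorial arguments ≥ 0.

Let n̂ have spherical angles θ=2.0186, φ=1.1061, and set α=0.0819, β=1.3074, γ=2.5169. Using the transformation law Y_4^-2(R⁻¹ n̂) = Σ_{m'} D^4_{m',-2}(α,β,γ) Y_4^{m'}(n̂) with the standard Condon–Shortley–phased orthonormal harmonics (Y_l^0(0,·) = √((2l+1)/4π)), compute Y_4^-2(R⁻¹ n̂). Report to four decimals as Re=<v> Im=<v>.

Need the full column D^4_{m',-2} for m'=−4..4 at α=0.0819, β=1.3074, γ=2.5169.
cos(β/2)=0.793839, sin(β/2)=0.608128
d^4_{-4,-2}: single k=2 term ⇒ +0.489738;  D = +0.295997-0.390165i
d^4_{-3,-2}: k∈[1..2] ⇒ +0.452050 -0.795852 = -0.343802;  D = -0.184690+0.289982i
d^4_{-2,-2}: k∈[0..2] ⇒ +0.157710 -1.110621 +0.814706 = -0.138206;  D = -0.064458+0.122253i
d^4_{-1,-2}: k∈[0..2] ⇒ -0.512577 +1.504019 -0.588419 = +0.403024;  D = +0.158173-0.370688i
d^4_{0,-2}: k∈[0..2] ⇒ +0.878023 -1.374040 +0.302382 = -0.193635;  D = -0.061170+0.183719i
d^4_{1,-2}: k∈[0..2] ⇒ -1.002679 +0.882629 -0.103594 = -0.223644;  D = -0.053055+0.217260i
d^4_{2,-2}: k∈[0..2] ⇒ +0.814706 -0.382486 +0.018705 = +0.450925;  D = +0.070777-0.445336i
d^4_{3,-2}: k∈[0..1] ⇒ -0.467043 +0.091361 = -0.375682;  D = -0.028416+0.374606i
d^4_{4,-2}: single k=0 term ⇒ +0.168660;  D = -0.001044-0.168657i
Y_4^{m'}(θ=2.0186,φ=1.1061) and Σ D·Y over m':
  (+0.2960-0.3902i)·(-0.0830+0.2801i)  (-0.1847+0.2900i)·(+0.3908-0.0698i)  (-0.0645+0.1223i)·(-0.0508-0.0680i)  (+0.1582-0.3707i)·(+0.1397-0.2786i)  (-0.0612+0.1837i)·(-0.1475+0.0000i)  (-0.0531+0.2173i)·(-0.1397-0.2786i)  (+0.0708-0.4453i)·(-0.0508+0.0680i)  (-0.0284+0.3746i)·(-0.3908-0.0698i)  (-0.0010-0.1687i)·(-0.0830-0.2801i)
Y_4^-2(R⁻¹ n̂) = +0.056952-0.001492i

Re=0.0570 Im=-0.0015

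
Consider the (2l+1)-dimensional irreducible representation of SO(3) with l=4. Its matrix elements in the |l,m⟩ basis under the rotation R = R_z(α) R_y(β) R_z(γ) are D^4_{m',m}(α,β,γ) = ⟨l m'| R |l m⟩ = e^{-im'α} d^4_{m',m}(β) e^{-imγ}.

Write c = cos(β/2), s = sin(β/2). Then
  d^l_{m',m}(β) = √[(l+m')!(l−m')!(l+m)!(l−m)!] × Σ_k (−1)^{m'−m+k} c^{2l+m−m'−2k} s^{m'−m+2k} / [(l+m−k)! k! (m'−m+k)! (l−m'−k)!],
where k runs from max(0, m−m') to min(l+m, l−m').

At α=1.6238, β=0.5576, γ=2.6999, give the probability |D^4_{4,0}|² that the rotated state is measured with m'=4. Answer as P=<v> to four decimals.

D^4_{4,0}(1.6238,0.5576,2.6999) = e^{-i·4·1.6238}·d^4_{4,0}(0.5576)·e^{-i·0·2.6999}. Compute d first:
With c≡cos(β/2)=0.961386 and s≡sin(β/2)=0.275202, N=[40320·1·24·24]^{1/2}=4819.161753
k∈{0} keeps every argument non-negative
  k=0: (−1)^4·4819.1618/(576)·0.9614^4·0.2752^4 = +0.040997
d^4_{4,0}(0.5576) = +0.040997
|D^4_{4,0}|² = |d^4_{4,0}(β)|² = (+0.040997)² = 0.001681 (the z-rotation phases have unit modulus)

P=0.0017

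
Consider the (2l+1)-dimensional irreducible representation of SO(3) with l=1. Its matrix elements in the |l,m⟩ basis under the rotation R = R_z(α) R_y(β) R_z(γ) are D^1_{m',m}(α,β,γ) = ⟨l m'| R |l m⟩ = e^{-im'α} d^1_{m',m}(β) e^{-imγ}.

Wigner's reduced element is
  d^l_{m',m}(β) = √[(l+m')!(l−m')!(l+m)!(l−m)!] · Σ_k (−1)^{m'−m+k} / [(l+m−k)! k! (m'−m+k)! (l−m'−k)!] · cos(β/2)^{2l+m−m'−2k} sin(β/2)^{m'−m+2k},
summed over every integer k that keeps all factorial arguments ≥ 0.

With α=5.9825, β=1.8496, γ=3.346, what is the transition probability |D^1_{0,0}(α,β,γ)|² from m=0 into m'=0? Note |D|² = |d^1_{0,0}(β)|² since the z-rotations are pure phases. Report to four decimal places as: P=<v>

P=0.0757

First d^1_{0,0}(β=1.8496), then the phase factors e^{-i(0)α} and e^{-i(0)γ}:
With c≡cos(β/2)=0.601994 and s≡sin(β/2)=0.798500, N=[1·1·1·1]^{1/2}=1.000000
Admissible k: 0..1 (factorial args all ≥0)
  k=0: (−1)^0·1.0000/(1)·0.6020^2·0.7985^0 = +0.362397
  k=1: (−1)^1·1.0000/(1)·0.6020^0·0.7985^2 = -0.637603
d^1_{0,0}(1.8496) = +0.362397 -0.637603 = -0.275206
|D^1_{0,0}|² = |d^1_{0,0}(β)|² = (-0.275206)² = 0.075738 (the z-rotation phases have unit modulus)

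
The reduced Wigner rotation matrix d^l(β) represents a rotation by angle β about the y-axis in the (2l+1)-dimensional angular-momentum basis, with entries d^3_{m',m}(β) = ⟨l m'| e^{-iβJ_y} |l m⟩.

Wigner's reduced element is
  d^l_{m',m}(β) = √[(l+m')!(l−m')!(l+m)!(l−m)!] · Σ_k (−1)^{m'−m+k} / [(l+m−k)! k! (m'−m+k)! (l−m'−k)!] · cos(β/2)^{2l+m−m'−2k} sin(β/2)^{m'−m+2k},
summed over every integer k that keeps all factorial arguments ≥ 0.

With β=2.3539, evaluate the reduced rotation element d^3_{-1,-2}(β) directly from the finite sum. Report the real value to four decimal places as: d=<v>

d^3_{-1,-2}(β=2.3539) via Wigner's sum:
Half-angle: c=0.383743, s=0.923440. N=√(2·24·1·120)=75.894664
k: max(0,(-2)−(-1))=0 … min(3+(-2),3−(-1))=1
  k=0: (−1)^1·75.8947/(24)·0.3837^5·0.9234^1 = -0.024300
  k=1: (−1)^2·75.8947/(12)·0.3837^3·0.9234^3 = +0.281435
d^3_{-1,-2}(2.3539) = -0.024300 +0.281435 = +0.257134

d=0.2571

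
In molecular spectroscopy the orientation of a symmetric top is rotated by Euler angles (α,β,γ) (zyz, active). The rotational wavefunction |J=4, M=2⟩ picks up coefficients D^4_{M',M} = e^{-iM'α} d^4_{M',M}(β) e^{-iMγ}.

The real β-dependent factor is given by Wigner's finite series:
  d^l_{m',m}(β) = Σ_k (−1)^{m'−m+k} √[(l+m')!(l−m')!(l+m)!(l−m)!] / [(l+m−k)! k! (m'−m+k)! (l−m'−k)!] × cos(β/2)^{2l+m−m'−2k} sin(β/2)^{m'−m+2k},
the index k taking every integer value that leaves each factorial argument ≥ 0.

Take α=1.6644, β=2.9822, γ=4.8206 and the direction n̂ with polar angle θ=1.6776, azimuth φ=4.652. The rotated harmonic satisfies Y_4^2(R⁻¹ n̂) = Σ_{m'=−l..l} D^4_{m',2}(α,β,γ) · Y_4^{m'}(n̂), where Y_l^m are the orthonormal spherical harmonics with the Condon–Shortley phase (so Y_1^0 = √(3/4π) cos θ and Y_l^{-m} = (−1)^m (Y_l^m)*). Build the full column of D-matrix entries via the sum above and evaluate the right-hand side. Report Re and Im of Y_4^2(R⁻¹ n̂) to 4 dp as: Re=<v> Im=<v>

Re=0.3263 Im=0.0295

Need the full column D^4_{m',2} for m'=−4..4 at α=1.6644, β=2.9822, γ=4.8206.
cos(β/2)=0.079612, sin(β/2)=0.996826
d^4_{-4,2}: single k=6 term ⇒ +0.032904;  D = -0.032494-0.005177i
d^4_{-3,2}: k∈[5..6] ⇒ +0.005575 -0.291325 = -0.285750;  D = +0.018386-0.285158i
d^4_{-2,2}: k∈[4..6] ⇒ +0.000595 -0.074620 +0.974888 = +0.900863;  D = +0.900478-0.026315i
d^4_{-1,2}: k∈[3..5] ⇒ +0.000045 -0.010535 +0.330332 = +0.319841;  D = -0.039184-0.317432i
d^4_{0,2}: k∈[2..4] ⇒ +0.000002 -0.001003 +0.058992 = +0.057991;  D = -0.056638+0.012453i
d^4_{1,2}: k∈[1..3] ⇒ +0.000000 -0.000067 +0.007023 = +0.006956;  D = +0.002122+0.006625i
d^4_{2,2}: k∈[0..2] ⇒ +0.000000 -0.000003 +0.000595 = +0.000592;  D = +0.000544-0.000232i
d^4_{3,2}: k∈[0..1] ⇒ -0.000000 +0.000036 = +0.000035;  D = -0.000017-0.000031i
d^4_{4,2}: single k=0 term ⇒ +0.000001;  D = -0.000001+0.000001i
Y_4^{m'}(θ=1.6776,φ=4.652) and Σ D·Y over m':
  (-0.0325-0.0052i)·(+0.4200+0.1035i)  (+0.0184-0.2852i)·(-0.0236+0.1290i)  (+0.9005-0.0263i)·(+0.3022+0.0367i)  (-0.0392-0.3174i)·(-0.0088+0.1462i)  (-0.0566+0.0125i)·(+0.2818+0.0000i)  (+0.0021+0.0066i)·(+0.0088+0.1462i)  (+0.0005-0.0002i)·(+0.3022-0.0367i)  (-0.0000-0.0000i)·(+0.0236+0.1290i)  (-0.0000+0.0000i)·(+0.4200-0.1035i)
Y_4^2(R⁻¹ n̂) = +0.326329+0.029512i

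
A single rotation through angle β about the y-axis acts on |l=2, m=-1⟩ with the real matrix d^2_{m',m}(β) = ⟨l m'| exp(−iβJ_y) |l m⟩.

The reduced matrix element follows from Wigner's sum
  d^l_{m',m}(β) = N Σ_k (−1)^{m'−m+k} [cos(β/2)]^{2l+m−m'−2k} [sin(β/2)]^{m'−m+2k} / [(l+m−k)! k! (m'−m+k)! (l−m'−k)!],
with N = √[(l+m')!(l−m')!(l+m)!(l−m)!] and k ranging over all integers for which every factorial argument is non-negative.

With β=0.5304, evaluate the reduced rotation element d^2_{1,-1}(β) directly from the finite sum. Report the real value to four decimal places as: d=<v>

d^2_{1,-1}(β=0.5304) via Wigner's sum:
With c≡cos(β/2)=0.965040 and s≡sin(β/2)=0.262102, N=[6·1·1·6]^{1/2}=6.000000
The bounds max(0,m−m')=0 and min(l+m,l−m')=1 give 2 terms
  k=0: (−1)^2·6.0000/(2)·0.9650^2·0.2621^2 = +0.191935
  k=1: (−1)^3·6.0000/(6)·0.9650^0·0.2621^4 = -0.004719
d^2_{1,-1}(0.5304) = +0.191935 -0.004719 = +0.187215

d=0.1872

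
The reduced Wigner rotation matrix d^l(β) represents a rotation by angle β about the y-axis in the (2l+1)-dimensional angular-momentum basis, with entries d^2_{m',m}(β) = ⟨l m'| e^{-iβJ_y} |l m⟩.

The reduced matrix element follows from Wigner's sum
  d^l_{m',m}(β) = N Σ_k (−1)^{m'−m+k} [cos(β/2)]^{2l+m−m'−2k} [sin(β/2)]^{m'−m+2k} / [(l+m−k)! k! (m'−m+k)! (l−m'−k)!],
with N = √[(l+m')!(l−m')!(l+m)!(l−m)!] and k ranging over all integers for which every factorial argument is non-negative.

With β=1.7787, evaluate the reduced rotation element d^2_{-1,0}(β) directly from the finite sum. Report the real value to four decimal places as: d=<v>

d=-0.2474

d^2_{-1,0}(β=1.7787) via Wigner's sum:
c=cos(1.7787/2)=0.629917, s=sin(1.7787/2)=0.776662; N=√[1·6·2·2]=4.898979
The bounds max(0,m−m')=1 and min(l+m,l−m')=2 give 2 terms
  k=1: (−1)^0·4.8990/(2)·0.6299^3·0.7767^1 = +0.475508
  k=2: (−1)^1·4.8990/(2)·0.6299^1·0.7767^3 = -0.722863
d^2_{-1,0}(1.7787) = +0.475508 -0.722863 = -0.247355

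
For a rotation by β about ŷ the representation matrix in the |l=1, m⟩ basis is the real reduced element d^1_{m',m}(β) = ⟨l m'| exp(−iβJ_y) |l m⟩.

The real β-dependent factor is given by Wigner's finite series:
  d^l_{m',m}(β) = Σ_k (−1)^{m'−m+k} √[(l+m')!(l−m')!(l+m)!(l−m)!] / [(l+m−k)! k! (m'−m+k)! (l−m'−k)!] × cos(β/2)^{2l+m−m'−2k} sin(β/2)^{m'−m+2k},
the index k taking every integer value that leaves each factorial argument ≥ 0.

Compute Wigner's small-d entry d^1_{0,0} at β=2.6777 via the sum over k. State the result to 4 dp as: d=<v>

d^1_{0,0}(β=2.6777) via Wigner's sum:
Half-angle: c=0.229872, s=0.973221. N=√(1·1·1·1)=1.000000
Admissible k: 0..1 (factorial args all ≥0)
  k=0: (−1)^0·1.0000/(1)·0.2299^2·0.9732^0 = +0.052841
  k=1: (−1)^1·1.0000/(1)·0.2299^0·0.9732^2 = -0.947159
d^1_{0,0}(2.6777) = +0.052841 -0.947159 = -0.894318

d=-0.8943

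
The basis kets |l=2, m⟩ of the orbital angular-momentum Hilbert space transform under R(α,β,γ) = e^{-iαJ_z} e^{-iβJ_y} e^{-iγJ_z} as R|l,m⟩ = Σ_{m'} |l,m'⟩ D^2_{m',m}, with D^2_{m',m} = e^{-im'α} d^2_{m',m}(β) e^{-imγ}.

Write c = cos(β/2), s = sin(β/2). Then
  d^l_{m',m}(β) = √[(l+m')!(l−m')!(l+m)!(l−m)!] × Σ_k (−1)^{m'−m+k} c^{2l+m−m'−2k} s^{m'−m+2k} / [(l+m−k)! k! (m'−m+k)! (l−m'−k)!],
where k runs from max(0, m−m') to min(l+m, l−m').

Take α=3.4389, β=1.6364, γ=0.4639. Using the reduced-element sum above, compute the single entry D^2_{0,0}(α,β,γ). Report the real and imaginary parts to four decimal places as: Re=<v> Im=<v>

D^2_{0,0}(3.4389,1.6364,0.4639) = e^{-i·0·3.4389}·d^2_{0,0}(1.6364)·e^{-i·0·0.4639}. Compute d first:
Half-angle: c=0.683536, s=0.729917. N=√(2·2·2·2)=4.000000
k∈{0,1,2} keeps every argument non-negative
  k=0: (−1)^0·4.0000/(4)·0.6835^4·0.7299^0 = +0.218296
  k=1: (−1)^1·4.0000/(1)·0.6835^2·0.7299^2 = -0.995702
  k=2: (−1)^2·4.0000/(4)·0.6835^0·0.7299^4 = +0.283853
d^2_{0,0}(1.6364) = +0.218296 -0.995702 +0.283853 = -0.493553
Attach z-rotation phases: D = e^{-i(0)(3.4389)}·(-0.493553)·e^{-i(0)(0.4639)} = -0.493553+0.000000i

Re=-0.4936 Im=0.0000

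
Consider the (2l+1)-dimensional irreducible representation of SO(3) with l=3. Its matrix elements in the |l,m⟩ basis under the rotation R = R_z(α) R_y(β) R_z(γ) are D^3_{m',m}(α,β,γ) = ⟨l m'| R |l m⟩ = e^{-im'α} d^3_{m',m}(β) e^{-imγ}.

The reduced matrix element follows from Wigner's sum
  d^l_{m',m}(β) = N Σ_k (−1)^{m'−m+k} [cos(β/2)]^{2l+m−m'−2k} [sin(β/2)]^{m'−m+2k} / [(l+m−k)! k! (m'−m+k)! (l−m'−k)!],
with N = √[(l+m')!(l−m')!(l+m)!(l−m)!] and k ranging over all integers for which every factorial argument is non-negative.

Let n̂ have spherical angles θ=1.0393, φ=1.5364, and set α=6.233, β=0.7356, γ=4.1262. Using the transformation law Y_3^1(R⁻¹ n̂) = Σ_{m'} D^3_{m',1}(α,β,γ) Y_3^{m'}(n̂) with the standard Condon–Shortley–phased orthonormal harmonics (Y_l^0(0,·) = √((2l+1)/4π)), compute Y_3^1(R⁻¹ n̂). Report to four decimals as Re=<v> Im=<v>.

Re=-0.0556 Im=-0.0814

Need the full column D^3_{m',1} for m'=−3..3 at α=6.233, β=0.7356, γ=4.1262.
cos(β/2)=0.933121, sin(β/2)=0.359563
d^3_{-3,1}: single k=4 term ⇒ +0.056367;  D = -0.023786+0.051102i
d^3_{-2,1}: k∈[3..4] ⇒ +0.238875 -0.017734 = +0.221140;  D = -0.103257+0.195553i
d^3_{-1,1}: k∈[2..4] ⇒ +0.588103 -0.116431 +0.002161 = +0.473833;  D = -0.241989+0.407381i
d^3_{0,1}: k∈[1..3] ⇒ +0.881161 -0.392511 +0.019427 = +0.508077;  D = -0.281063+0.423256i
d^3_{1,1}: k∈[0..2] ⇒ +0.660126 -0.784138 +0.087323 = -0.036689;  D = +0.021803-0.029507i
d^3_{2,1}: k∈[0..1] ⇒ -0.804386 +0.238875 = -0.565511;  D = +0.358466-0.437384i
d^3_{3,1}: single k=0 term ⇒ +0.379619;  D = -0.255059+0.281168i
Y_3^{m'}(θ=1.0393,φ=1.5364) and Σ D·Y over m':
  (-0.0238+0.0511i)·(-0.0275+0.2659i)  (-0.1033+0.1956i)·(-0.3840-0.0265i)  (-0.2420+0.4074i)·(+0.0027-0.0792i)  (-0.2811+0.4233i)·(-0.3245+0.0000i)  (+0.0218-0.0295i)·(-0.0027-0.0792i)  (+0.3585-0.4374i)·(-0.3840+0.0265i)  (-0.2551+0.2812i)·(+0.0275+0.2659i)
Y_3^1(R⁻¹ n̂) = -0.055559-0.081436i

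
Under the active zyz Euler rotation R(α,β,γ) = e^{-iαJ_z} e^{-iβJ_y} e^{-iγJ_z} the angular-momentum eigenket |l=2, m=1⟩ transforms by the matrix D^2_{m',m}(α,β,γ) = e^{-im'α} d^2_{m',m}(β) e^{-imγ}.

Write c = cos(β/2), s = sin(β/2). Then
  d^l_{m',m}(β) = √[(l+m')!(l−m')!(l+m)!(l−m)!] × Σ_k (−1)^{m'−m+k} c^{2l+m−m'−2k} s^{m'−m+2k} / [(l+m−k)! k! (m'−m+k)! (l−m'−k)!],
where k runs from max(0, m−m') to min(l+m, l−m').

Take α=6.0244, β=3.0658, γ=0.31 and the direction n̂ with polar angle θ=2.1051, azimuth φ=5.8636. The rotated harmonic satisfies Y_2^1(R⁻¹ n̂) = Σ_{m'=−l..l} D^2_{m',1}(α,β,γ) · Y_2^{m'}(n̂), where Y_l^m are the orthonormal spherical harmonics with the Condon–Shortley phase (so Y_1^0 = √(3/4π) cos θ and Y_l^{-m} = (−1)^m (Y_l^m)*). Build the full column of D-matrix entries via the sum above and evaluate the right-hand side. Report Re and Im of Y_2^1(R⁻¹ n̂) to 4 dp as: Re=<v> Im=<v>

Need the full column D^2_{m',1} for m'=−2..2 at α=6.0244, β=3.0658, γ=0.31.
cos(β/2)=0.037887, sin(β/2)=0.999282
d^2_{-2,1}: single k=3 term ⇒ +0.075611;  D = +0.051164-0.055672i
d^2_{-1,1}: k∈[2..3] ⇒ +0.004300 -0.997131 = -0.992831;  D = -0.836516+0.534748i
d^2_{0,1}: k∈[1..2] ⇒ +0.000133 -0.092605 = -0.092472;  D = -0.088064+0.028209i
d^2_{1,1}: k∈[0..1] ⇒ +0.000002 -0.004300 = -0.004298;  D = -0.004292+0.000220i
d^2_{2,1}: single k=0 term ⇒ -0.000109;  D = -0.000106-0.000022i
Y_2^{m'}(θ=2.1051,φ=5.8636) and Σ D·Y over m':
  (+0.0512-0.0557i)·(+0.1911+0.2129i)  (-0.8365+0.5347i)·(-0.3092-0.1379i)  (-0.0881+0.0282i)·(-0.0700+0.0000i)  (-0.0043+0.0002i)·(+0.3092-0.1379i)  (-0.0001-0.0000i)·(+0.1911-0.2129i)
Y_2^1(R⁻¹ n̂) = +0.358895-0.051014i

Re=0.3589 Im=-0.0510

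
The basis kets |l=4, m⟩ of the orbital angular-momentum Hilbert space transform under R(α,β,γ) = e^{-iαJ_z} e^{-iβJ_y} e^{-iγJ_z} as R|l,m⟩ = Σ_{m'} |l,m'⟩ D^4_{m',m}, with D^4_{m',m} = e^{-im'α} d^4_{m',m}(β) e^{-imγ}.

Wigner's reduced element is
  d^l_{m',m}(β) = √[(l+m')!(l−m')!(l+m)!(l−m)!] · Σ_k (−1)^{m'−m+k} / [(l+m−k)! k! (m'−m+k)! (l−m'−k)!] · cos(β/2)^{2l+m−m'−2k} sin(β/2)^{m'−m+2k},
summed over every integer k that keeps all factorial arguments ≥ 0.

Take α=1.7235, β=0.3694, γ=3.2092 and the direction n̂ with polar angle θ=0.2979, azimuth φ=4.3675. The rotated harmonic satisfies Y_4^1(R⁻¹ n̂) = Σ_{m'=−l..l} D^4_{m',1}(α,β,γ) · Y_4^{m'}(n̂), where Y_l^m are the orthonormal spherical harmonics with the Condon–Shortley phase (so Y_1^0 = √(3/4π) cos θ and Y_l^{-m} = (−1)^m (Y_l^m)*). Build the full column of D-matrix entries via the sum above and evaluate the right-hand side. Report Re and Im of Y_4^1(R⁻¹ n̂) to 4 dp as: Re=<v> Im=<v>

Need the full column D^4_{m',1} for m'=−4..4 at α=1.7235, β=0.3694, γ=3.2092.
cos(β/2)=0.982991, sin(β/2)=0.183652
d^4_{-4,1}: single k=5 term ⇒ +0.001485;  D = -0.001271-0.000768i
d^4_{-3,1}: k∈[4..5] ⇒ +0.014051 -0.000294 = +0.013756;  D = -0.005236+0.012721i
d^4_{-2,1}: k∈[3..5] ⇒ +0.080399 -0.004209 +0.000029 = +0.076218;  D = +0.074074+0.017954i
d^4_{-1,1}: k∈[2..5] ⇒ +0.304290 -0.031864 +0.000556 -0.000001 = +0.272981;  D = +0.023202-0.271993i
d^4_{0,1}: k∈[1..4] ⇒ +0.728380 -0.152545 +0.005325 -0.000031 = +0.581128;  D = -0.579800+0.039259i
d^4_{1,1}: k∈[0..3] ⇒ +0.871762 -0.456435 +0.031864 -0.000371 = +0.446819;  D = +0.097645+0.436020i
d^4_{2,1}: k∈[0..2] ⇒ -0.691002 +0.120598 -0.002806 = -0.573210;  D = -0.533792+0.208892i
d^4_{3,1}: k∈[0..1] ⇒ +0.241523 -0.014051 = +0.227472;  D = -0.114153-0.196755i
d^4_{4,1}: single k=0 term ⇒ -0.042543;  D = +0.033122-0.026698i
Y_4^{m'}(θ=0.2979,φ=4.3675) and Σ D·Y over m':
  (-0.0013-0.0008i)·(+0.0006+0.0032i)  (-0.0052+0.0127i)·(+0.0260-0.0155i)  (+0.0741+0.0180i)·(-0.1200-0.0990i)  (+0.0232-0.2720i)·(-0.1525+0.4244i)  (-0.5798+0.0393i)·(+0.5092+0.0000i)  (+0.0976+0.4360i)·(+0.1525+0.4244i)  (-0.5338+0.2089i)·(-0.1200+0.0990i)  (-0.1142-0.1968i)·(-0.0260-0.0155i)  (+0.0331-0.0267i)·(+0.0006-0.0032i)
Y_4^1(R⁻¹ n̂) = -0.317325+0.098996i

Re=-0.3173 Im=0.0990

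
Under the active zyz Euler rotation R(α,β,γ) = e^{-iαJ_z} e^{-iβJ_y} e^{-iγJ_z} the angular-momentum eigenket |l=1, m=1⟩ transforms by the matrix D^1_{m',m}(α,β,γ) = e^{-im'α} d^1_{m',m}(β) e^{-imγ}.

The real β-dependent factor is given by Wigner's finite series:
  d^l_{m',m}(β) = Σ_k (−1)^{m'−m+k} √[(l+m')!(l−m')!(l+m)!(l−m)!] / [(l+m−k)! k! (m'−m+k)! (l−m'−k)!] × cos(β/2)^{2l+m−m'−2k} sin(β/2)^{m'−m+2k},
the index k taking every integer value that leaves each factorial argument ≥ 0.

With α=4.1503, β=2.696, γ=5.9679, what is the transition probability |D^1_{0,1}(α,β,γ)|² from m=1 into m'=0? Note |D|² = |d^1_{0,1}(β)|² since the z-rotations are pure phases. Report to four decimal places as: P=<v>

P=0.0929

Split into d^1_{0,1}(β=2.696) × two z-phases.
With c≡cos(β/2)=0.220958 and s≡sin(β/2)=0.975283, N=[1·1·2·1]^{1/2}=1.414214
The bounds max(0,m−m')=1 and min(l+m,l−m')=1 give 1 term
  k=1: (−1)^0·1.4142/(1)·0.2210^1·0.9753^1 = +0.304758
d^1_{0,1}(2.696) = +0.304758
|D^1_{0,1}|² = |d^1_{0,1}(β)|² = (+0.304758)² = 0.092877 (the z-rotation phases have unit modulus)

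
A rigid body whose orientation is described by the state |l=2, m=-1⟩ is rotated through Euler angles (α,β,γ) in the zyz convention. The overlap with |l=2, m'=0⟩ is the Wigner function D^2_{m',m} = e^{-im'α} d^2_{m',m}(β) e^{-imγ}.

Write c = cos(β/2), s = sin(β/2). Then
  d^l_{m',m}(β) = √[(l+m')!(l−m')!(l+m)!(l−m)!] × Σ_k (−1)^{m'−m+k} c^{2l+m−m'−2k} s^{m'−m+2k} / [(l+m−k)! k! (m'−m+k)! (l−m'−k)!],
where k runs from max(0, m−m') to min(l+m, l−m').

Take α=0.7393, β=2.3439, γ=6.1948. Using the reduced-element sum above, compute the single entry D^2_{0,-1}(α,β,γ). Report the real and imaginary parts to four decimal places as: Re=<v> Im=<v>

D^2_{0,-1}(0.7393,2.3439,6.1948) = e^{-i·0·0.7393}·d^2_{0,-1}(2.3439)·e^{-i·-1·6.1948}. Compute d first:
c=cos(2.3439/2)=0.388355, s=sin(2.3439/2)=0.921510; N=√[2·2·1·6]=4.898979
The bounds max(0,m−m')=0 and min(l+m,l−m')=1 give 2 terms
  k=0: (−1)^1·4.8990/(2)·0.3884^3·0.9215^1 = -0.132210
  k=1: (−1)^2·4.8990/(2)·0.3884^1·0.9215^3 = +0.744397
d^2_{0,-1}(2.3439) = -0.132210 +0.744397 = +0.612187
Attach z-rotation phases: D = e^{-i(0)(0.7393)}·(+0.612187)·e^{-i(-1)(6.1948)} = +0.609798-0.054038i

Re=0.6098 Im=-0.0540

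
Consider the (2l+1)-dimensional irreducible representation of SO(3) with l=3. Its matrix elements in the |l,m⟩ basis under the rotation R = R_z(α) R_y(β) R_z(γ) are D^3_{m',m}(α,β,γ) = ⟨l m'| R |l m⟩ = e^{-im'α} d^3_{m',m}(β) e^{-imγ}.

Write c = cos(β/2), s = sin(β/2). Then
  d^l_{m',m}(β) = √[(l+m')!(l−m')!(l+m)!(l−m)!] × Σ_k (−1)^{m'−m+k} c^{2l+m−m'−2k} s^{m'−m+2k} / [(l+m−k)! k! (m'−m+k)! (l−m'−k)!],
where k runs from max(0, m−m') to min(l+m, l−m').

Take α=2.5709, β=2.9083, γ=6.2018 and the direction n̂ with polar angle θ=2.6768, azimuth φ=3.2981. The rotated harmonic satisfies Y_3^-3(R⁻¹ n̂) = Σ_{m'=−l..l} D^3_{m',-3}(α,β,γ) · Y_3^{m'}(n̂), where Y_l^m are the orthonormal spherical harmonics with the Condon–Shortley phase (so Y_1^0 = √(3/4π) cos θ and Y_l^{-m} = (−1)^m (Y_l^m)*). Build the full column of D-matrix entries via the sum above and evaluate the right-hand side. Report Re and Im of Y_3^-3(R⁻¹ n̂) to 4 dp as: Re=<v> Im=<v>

Need the full column D^3_{m',-3} for m'=−3..3 at α=2.5709, β=2.9083, γ=6.2018.
cos(β/2)=0.116382, sin(β/2)=0.993205
d^3_{-3,-3}: single k=0 term ⇒ +0.000002;  D = +0.000001+0.000002i
d^3_{-2,-3}: single k=0 term ⇒ -0.000052;  D = -0.000010+0.000051i
d^3_{-1,-3}: single k=0 term ⇒ +0.000701;  D = -0.000481+0.000510i
d^3_{0,-3}: single k=0 term ⇒ -0.006907;  D = -0.006702+0.001670i
d^3_{1,-3}: single k=0 term ⇒ +0.051047;  D = -0.048350-0.016374i
d^3_{2,-3}: single k=0 term ⇒ -0.275521;  D = -0.171864-0.215348i
d^3_{3,-3}: single k=0 term ⇒ +0.959914;  D = -0.098576-0.954839i
Y_3^{m'}(θ=2.6768,φ=3.2981) and Σ D·Y over m':
  (+0.0000+0.0000i)·(-0.0335+0.0170i)  (-0.0000+0.0001i)·(-0.1746+0.0565i)  (-0.0005+0.0005i)·(-0.4286+0.0676i)  (-0.0067+0.0017i)·(-0.3321+0.0000i)  (-0.0483-0.0164i)·(+0.4286+0.0676i)  (-0.1719-0.2153i)·(-0.1746-0.0565i)  (-0.0986-0.9548i)·(+0.0335+0.0170i)
Y_3^-3(R⁻¹ n̂) = +0.013551+0.002546i

Re=0.0136 Im=0.0025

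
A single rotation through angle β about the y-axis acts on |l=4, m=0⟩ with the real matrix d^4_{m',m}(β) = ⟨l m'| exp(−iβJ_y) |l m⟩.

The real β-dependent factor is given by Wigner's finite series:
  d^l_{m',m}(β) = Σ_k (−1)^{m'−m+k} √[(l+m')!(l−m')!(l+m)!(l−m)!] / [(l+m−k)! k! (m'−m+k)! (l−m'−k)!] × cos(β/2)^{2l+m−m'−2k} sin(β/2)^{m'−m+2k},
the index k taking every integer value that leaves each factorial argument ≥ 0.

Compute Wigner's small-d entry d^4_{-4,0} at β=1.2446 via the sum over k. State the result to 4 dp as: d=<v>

d^4_{-4,0}(β=1.2446) via Wigner's sum:
With c≡cos(β/2)=0.812540 and s≡sin(β/2)=0.582906, N=[1·40320·24·24]^{1/2}=4819.161753
k: max(0,(0)−(-4))=4 … min(4+(0),4−(-4))=4
  k=4: (−1)^0·4819.1618/(576)·0.8125^4·0.5829^4 = +0.421037
d^4_{-4,0}(1.2446) = +0.421037

d=0.4210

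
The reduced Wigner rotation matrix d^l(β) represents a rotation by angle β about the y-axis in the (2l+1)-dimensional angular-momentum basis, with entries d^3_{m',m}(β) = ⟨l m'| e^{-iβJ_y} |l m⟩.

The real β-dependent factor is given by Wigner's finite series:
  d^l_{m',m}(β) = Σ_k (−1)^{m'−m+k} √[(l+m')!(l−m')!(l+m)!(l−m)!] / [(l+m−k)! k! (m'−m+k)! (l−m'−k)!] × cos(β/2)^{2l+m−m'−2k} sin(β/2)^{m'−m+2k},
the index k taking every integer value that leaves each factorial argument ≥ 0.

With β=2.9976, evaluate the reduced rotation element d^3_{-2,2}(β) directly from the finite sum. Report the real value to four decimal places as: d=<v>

d^3_{-2,2}(β=2.9976) via Wigner's sum:
Half-angle: c=0.071934, s=0.997409. N=√(1·120·120·1)=120.000000
k: max(0,(2)−(-2))=4 … min(3+(2),3−(-2))=5
  k=4: (−1)^0·120.0000/(24)·0.0719^2·0.9974^4 = +0.025606
  k=5: (−1)^1·120.0000/(120)·0.0719^0·0.9974^6 = -0.984557
d^3_{-2,2}(2.9976) = +0.025606 -0.984557 = -0.958951

d=-0.9590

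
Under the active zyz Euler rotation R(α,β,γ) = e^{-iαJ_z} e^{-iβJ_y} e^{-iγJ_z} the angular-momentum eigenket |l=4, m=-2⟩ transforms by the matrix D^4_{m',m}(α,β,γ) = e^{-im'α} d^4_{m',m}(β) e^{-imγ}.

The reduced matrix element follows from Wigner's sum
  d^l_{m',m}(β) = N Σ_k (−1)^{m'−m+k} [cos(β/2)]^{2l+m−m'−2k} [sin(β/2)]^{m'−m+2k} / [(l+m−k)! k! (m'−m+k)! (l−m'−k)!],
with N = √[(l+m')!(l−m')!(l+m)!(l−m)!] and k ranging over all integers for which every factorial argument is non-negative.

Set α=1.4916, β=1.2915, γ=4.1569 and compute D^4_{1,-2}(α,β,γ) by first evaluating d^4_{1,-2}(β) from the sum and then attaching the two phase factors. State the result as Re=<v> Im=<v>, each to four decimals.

Re=-0.2106 Im=-0.1260

Split into d^4_{1,-2}(β=1.2915) × two z-phases.
Half-angle: c=0.798649, s=0.601798. N=√(120·6·2·720)=1018.233765
The bounds max(0,m−m')=0 and min(l+m,l−m')=2 give 3 terms
  k=0: (−1)^3·1018.2338/(72)·0.7986^5·0.6018^3 = -1.001487
  k=1: (−1)^4·1018.2338/(48)·0.7986^3·0.6018^5 = +0.852954
  k=2: (−1)^5·1018.2338/(240)·0.7986^1·0.6018^7 = -0.096860
d^4_{1,-2}(1.2915) = -1.001487 +0.852954 -0.096860 = -0.245392
D = (+0.079114-0.996866i)·(-0.245392)·(-0.443785+0.896133i) = -0.210599-0.125958i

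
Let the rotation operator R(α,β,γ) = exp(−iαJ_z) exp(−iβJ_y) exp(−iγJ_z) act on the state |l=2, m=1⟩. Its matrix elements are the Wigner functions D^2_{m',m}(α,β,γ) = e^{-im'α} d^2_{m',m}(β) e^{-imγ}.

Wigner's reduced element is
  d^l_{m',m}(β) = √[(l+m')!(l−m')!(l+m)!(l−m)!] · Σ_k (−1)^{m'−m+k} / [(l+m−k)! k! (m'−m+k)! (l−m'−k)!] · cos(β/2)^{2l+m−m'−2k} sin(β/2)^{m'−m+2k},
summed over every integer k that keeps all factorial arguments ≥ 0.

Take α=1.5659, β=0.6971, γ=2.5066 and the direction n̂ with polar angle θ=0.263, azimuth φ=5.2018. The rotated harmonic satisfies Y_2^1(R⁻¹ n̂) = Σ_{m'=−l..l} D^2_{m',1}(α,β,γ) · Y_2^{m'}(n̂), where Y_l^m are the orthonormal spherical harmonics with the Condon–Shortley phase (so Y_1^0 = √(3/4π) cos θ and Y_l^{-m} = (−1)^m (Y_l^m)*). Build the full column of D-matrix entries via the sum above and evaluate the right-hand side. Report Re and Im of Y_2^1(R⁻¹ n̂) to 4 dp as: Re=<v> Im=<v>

Need the full column D^2_{m',1} for m'=−2..2 at α=1.5659, β=0.6971, γ=2.5066.
cos(β/2)=0.939869, sin(β/2)=0.341535
d^2_{-2,1}: single k=3 term ⇒ +0.074887;  D = +0.060722+0.043828i
d^2_{-1,1}: k∈[2..3] ⇒ +0.309120 -0.013606 = +0.295514;  D = +0.174123-0.238766i
d^2_{0,1}: k∈[1..2] ⇒ +0.694565 -0.091717 = +0.602848;  D = -0.485339-0.357593i
d^2_{1,1}: k∈[0..1] ⇒ +0.780314 -0.309120 = +0.471194;  D = -0.281353+0.377974i
d^2_{2,1}: single k=0 term ⇒ -0.567110;  D = -0.453251-0.340849i
Y_2^{m'}(θ=0.263,φ=5.2018) and Σ D·Y over m':
  (+0.0607+0.0438i)·(-0.0146+0.0217i)  (+0.1741-0.2388i)·(+0.0912+0.1712i)  (-0.4853-0.3576i)·(+0.5668+0.0000i)  (-0.2814+0.3780i)·(-0.0912+0.1712i)  (-0.4533-0.3408i)·(-0.0146-0.0217i)
Y_2^1(R⁻¹ n̂) = -0.260023-0.261817i

Re=-0.2600 Im=-0.2618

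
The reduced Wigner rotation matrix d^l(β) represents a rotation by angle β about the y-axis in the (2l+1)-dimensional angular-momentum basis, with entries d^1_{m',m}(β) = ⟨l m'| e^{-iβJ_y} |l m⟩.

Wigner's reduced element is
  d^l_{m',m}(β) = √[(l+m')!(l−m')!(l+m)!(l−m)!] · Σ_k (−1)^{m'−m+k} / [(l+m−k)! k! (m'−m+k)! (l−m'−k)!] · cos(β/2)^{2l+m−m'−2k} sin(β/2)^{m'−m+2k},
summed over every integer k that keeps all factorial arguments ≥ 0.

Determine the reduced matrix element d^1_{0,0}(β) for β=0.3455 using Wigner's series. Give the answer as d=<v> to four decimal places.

d=0.9409

d^1_{0,0}(β=0.3455) via Wigner's sum:
Half-angle: c=0.985116, s=0.171892. N=√(1·1·1·1)=1.000000
The bounds max(0,m−m')=0 and min(l+m,l−m')=1 give 2 terms
  k=0: (−1)^0·1.0000/(1)·0.9851^2·0.1719^0 = +0.970453
  k=1: (−1)^1·1.0000/(1)·0.9851^0·0.1719^2 = -0.029547
d^1_{0,0}(0.3455) = +0.970453 -0.029547 = +0.940906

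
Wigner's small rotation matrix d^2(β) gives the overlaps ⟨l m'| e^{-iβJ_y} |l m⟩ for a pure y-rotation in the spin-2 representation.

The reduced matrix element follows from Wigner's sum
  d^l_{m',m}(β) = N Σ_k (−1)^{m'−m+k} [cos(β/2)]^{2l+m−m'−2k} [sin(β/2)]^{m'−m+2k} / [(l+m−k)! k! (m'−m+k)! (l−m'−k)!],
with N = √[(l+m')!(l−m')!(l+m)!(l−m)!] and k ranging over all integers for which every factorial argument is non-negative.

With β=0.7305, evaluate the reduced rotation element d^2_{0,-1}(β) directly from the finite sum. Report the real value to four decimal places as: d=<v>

d=-0.6087

d^2_{0,-1}(β=0.7305) via Wigner's sum:
With c≡cos(β/2)=0.934034 and s≡sin(β/2)=0.357183, N=[2·2·1·6]^{1/2}=4.898979
Admissible k: 0..1 (factorial args all ≥0)
  k=0: (−1)^1·4.8990/(2)·0.9340^3·0.3572^1 = -0.712943
  k=1: (−1)^2·4.8990/(2)·0.9340^1·0.3572^3 = +0.104258
d^2_{0,-1}(0.7305) = -0.712943 +0.104258 = -0.608685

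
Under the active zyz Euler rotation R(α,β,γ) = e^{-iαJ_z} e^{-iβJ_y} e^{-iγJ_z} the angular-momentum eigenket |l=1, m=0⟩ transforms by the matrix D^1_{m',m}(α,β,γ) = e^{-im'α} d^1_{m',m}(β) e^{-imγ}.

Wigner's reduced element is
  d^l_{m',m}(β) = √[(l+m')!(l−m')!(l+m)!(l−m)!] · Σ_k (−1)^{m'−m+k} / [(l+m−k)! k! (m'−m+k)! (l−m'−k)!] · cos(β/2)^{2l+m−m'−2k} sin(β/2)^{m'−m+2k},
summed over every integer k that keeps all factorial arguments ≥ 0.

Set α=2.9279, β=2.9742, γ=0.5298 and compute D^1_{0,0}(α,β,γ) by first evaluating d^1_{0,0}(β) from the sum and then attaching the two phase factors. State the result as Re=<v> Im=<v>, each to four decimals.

Split into d^1_{0,0}(β=2.9742) × two z-phases.
Half-angle: c=0.083599, s=0.996500. N=√(1·1·1·1)=1.000000
k∈{0,1} keeps every argument non-negative
  k=0: (−1)^0·1.0000/(1)·0.0836^2·0.9965^0 = +0.006989
  k=1: (−1)^1·1.0000/(1)·0.0836^0·0.9965^2 = -0.993011
d^1_{0,0}(2.9742) = +0.006989 -0.993011 = -0.986023
Phases: e^{-i·(0)·2.9279}=+1.000000+0.000000i, e^{-i·(0)·0.5298}=+1.000000+0.000000i ⇒ D=-0.986023+0.000000i

Re=-0.9860 Im=0.0000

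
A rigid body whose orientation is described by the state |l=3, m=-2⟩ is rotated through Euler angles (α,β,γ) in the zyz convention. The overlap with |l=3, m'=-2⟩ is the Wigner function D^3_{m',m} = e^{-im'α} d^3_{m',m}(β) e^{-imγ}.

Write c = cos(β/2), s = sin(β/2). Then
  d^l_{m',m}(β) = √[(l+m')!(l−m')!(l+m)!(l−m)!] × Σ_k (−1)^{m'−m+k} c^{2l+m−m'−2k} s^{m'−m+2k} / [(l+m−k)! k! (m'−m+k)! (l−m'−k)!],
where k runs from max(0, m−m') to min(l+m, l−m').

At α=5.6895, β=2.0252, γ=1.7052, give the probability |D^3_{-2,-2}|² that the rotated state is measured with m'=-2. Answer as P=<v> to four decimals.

D^3_{-2,-2}(5.6895,2.0252,1.7052) = e^{-i·-2·5.6895}·d^3_{-2,-2}(2.0252)·e^{-i·-2·1.7052}. Compute d first:
Half-angle: c=0.529657, s=0.848212. N=√(1·120·1·120)=120.000000
k∈{0,1} keeps every argument non-negative
  k=0: (−1)^0·120.0000/(120)·0.5297^6·0.8482^0 = +0.022078
  k=1: (−1)^1·120.0000/(24)·0.5297^4·0.8482^2 = -0.283112
d^3_{-2,-2}(2.0252) = +0.022078 -0.283112 = -0.261033
|D^3_{-2,-2}|² = |d^3_{-2,-2}(β)|² = (-0.261033)² = 0.068138 (the z-rotation phases have unit modulus)

P=0.0681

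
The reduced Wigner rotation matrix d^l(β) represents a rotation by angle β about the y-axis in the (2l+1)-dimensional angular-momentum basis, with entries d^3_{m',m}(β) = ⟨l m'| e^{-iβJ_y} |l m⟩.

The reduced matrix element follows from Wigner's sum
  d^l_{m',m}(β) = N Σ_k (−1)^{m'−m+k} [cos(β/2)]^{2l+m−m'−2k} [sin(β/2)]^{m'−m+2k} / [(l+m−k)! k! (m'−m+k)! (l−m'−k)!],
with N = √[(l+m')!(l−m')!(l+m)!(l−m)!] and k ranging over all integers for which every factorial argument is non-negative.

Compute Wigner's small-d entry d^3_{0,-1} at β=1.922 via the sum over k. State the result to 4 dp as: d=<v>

d^3_{0,-1}(β=1.922) via Wigner's sum:
With c≡cos(β/2)=0.572701 and s≡sin(β/2)=0.819765, N=[6·6·2·24]^{1/2}=41.569219
Admissible k: 0..2 (factorial args all ≥0)
  k=0: (−1)^1·41.5692/(12)·0.5727^5·0.8198^1 = -0.174951
  k=1: (−1)^2·41.5692/(4)·0.5727^3·0.8198^3 = +1.075381
  k=2: (−1)^3·41.5692/(12)·0.5727^1·0.8198^5 = -0.734453
d^3_{0,-1}(1.922) = -0.174951 +1.075381 -0.734453 = +0.165976

d=0.1660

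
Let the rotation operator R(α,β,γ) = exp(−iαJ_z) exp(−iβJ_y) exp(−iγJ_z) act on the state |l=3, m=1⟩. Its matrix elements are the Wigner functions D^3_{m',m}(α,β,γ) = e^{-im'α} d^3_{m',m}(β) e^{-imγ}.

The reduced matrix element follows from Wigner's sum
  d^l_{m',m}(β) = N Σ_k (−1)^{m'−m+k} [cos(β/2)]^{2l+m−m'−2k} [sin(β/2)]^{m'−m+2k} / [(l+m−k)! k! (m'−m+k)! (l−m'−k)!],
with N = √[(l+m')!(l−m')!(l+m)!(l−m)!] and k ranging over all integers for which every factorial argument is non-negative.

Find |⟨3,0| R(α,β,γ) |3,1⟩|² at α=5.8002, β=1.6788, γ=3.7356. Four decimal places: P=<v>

First d^3_{0,1}(β=1.6788), then the phase factors e^{-i(0)α} and e^{-i(1)γ}:
Half-angle: c=0.667909, s=0.744243. N=√(6·6·24·2)=41.569219
The bounds max(0,m−m')=1 and min(l+m,l−m')=3 give 3 terms
  k=1: (−1)^0·41.5692/(12)·0.6679^5·0.7442^1 = +0.342683
  k=2: (−1)^1·41.5692/(4)·0.6679^3·0.7442^3 = -1.276463
  k=3: (−1)^2·41.5692/(12)·0.6679^1·0.7442^5 = +0.528300
d^3_{0,1}(1.6788) = +0.342683 -1.276463 +0.528300 = -0.405479
|D^3_{0,1}|² = |d^3_{0,1}(β)|² = (-0.405479)² = 0.164413 (the z-rotation phases have unit modulus)

P=0.1644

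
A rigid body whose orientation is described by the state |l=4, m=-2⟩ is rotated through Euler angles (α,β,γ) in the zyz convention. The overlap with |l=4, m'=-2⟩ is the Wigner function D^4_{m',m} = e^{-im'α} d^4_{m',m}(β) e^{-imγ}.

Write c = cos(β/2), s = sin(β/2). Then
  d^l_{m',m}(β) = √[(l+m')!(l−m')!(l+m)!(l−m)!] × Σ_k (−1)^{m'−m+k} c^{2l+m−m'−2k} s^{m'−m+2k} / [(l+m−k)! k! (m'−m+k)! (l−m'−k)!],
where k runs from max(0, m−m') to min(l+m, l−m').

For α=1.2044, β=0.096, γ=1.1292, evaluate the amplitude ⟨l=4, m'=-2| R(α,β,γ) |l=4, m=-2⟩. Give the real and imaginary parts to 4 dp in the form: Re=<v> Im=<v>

Re=-0.0435 Im=-0.9625

D^4_{-2,-2}(1.2044,0.096,1.1292) = e^{-i·-2·1.2044}·d^4_{-2,-2}(0.096)·e^{-i·-2·1.1292}. Compute d first:
c=cos(0.096/2)=0.998848, s=sin(0.096/2)=0.047982; N=√[2·720·2·720]=1440.000000
k∈{0,1,2} keeps every argument non-negative
  k=0: (−1)^0·1440.0000/(1440)·0.9988^8·0.0480^0 = +0.990823
  k=1: (−1)^1·1440.0000/(120)·0.9988^6·0.0480^2 = -0.027436
  k=2: (−1)^2·1440.0000/(96)·0.9988^4·0.0480^4 = +0.000079
d^4_{-2,-2}(0.096) = +0.990823 -0.027436 +0.000079 = +0.963466
Attach z-rotation phases: D = e^{-i(-2)(1.2044)}·(+0.963466)·e^{-i(-2)(1.1292)} = -0.043523-0.962482i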